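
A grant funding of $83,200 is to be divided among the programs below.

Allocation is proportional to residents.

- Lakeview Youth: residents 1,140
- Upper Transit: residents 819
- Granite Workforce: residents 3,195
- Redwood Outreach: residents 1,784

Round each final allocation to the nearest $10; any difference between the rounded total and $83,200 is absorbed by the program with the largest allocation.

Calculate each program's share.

Lakeview Youth: $13,670 | Upper Transit: $9,820 | Granite Workforce: $38,320 | Redwood Outreach: $21,390

Sum of residents: 6,938.
Proportional shares: Lakeview Youth 1,140/6,938 × $83,200 = 13,670.80; Upper Transit 819/6,938 × $83,200 = 9,821.39; Granite Workforce 3,195/6,938 × $83,200 = 38,314.21; Redwood Outreach 1,784/6,938 × $83,200 = 21,393.60.
Rounded to nearest $10: Lakeview Youth $13,670; Upper Transit $9,820; Granite Workforce $38,310; Redwood Outreach $21,390. Sum = $83,190.
Difference $83,200 − $83,190 = +$10 applied to largest allocation (Granite Workforce): Granite Workforce becomes $38,320.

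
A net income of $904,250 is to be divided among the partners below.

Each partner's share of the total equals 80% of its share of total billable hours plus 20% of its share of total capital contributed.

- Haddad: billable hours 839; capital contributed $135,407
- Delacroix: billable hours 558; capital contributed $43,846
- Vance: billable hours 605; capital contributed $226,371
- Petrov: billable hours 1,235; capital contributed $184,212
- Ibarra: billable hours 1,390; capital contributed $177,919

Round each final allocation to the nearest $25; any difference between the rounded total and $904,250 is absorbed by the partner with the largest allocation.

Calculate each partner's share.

Totals — billable hours 4,627, capital contributed 767,755.
Combined weights (80% billable hours + 20% capital contributed): Haddad 0.1803; Delacroix 0.1079; Vance 0.1636; Petrov 0.2615; Ibarra 0.2867.
Proportional shares: Haddad 163,068.00; Delacroix 97,567.74; Vance 147,910.89; Petrov 236,476.27; Ibarra 259,227.10.
At nearest $25: Haddad $163,075; Delacroix $97,575; Vance $147,900; Petrov $236,475; Ibarra $259,225. Sum = $904,250.
Rounded total matches; no reconciliation needed.

Haddad: $163,075; Delacroix: $97,575; Vance: $147,900; Petrov: $236,475; Ibarra: $259,225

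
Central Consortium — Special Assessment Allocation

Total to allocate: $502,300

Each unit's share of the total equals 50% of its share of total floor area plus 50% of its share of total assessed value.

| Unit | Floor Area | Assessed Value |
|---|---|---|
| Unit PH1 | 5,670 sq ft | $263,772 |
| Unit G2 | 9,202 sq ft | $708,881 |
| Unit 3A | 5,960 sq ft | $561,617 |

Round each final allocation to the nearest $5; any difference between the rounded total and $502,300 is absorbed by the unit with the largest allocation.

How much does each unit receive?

Floor area total 20,832; assessed value total 1,534,270.
Composite weights (50% floor area + 50% assessed value): Unit PH1 0.2220; Unit G2 0.4519; Unit 3A 0.3261.
Raw shares: Unit PH1 111,535.12; Unit G2 226,978.25; Unit 3A 163,786.63.
At nearest $5: Unit PH1 $111,535; Unit G2 $226,980; Unit 3A $163,785. Sum = $502,300.
Rounded total matches; no reconciliation needed.

Unit PH1: $111,535 · Unit G2: $226,980 · Unit 3A: $163,785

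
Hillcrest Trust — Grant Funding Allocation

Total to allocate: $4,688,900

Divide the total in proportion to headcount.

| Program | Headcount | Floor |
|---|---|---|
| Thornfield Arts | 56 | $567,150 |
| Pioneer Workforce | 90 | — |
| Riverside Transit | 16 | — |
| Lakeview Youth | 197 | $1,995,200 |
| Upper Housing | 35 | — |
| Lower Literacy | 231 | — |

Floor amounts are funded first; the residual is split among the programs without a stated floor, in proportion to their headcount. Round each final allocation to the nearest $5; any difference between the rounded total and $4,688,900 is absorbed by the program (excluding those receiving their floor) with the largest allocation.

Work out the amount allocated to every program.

Thornfield Arts: $567,150 | Pioneer Workforce: $514,490 | Riverside Transit: $91,465 | Lakeview Youth: $1,995,200 | Upper Housing: $200,080 | Lower Literacy: $1,320,515

Minimums first: Thornfield Arts $567,150; Lakeview Youth $1,995,200. Remaining pool $2,126,550.
Remaining pool split over remaining headcount 372: Pioneer Workforce 514,487.90 → $514,490; Riverside Transit 91,464.52 → $91,465; Upper Housing 200,078.63 → $200,080; Lower Literacy 1,320,518.95 → $1,320,520.
Rounding difference −$5 applied to Lower Literacy → $1,320,515.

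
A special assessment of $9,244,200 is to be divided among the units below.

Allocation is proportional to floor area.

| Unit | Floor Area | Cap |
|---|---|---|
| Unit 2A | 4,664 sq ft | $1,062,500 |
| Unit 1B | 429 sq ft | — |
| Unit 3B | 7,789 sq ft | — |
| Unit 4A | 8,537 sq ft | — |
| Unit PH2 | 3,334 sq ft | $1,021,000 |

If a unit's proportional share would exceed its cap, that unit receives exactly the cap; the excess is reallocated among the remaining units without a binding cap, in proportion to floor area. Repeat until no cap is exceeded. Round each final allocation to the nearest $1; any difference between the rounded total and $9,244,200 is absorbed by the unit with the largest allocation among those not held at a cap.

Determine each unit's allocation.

Total floor area = 24,753.
Proportional shares (ignoring caps): Unit 2A 1,741,807.01; Unit 1B 160,213.38; Unit 3B 2,908,862.51; Unit 4A 3,188,208.92; Unit PH2 1,245,108.18.
Held at cap: Unit 2A ($1,062,500), Unit PH2 ($1,021,000); remaining pool $7,160,700 reallocated over remaining floor area 16,755.
Shares after redistribution: Unit 1B 183,344.69 → $183,345; Unit 3B 3,328,838.69 → $3,328,839; Unit 4A 3,648,516.62 → $3,648,517.
Rounding difference −$1 applied to Unit 4A → $3,648,516.

Unit 2A: $1,062,500; Unit 1B: $183,345; Unit 3B: $3,328,839; Unit 4A: $3,648,516; Unit PH2: $1,021,000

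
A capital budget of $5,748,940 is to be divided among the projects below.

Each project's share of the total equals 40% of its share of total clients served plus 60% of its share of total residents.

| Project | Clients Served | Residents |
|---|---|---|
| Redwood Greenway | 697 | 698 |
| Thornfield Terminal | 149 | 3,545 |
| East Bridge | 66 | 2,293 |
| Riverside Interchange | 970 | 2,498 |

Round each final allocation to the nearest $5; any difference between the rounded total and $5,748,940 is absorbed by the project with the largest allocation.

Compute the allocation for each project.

Clients served total 1,882; residents total 9,034.
Composite weights (40% clients served + 60% residents): Redwood Greenway 0.1945; Thornfield Terminal 0.2671; East Bridge 0.1663; Riverside Interchange 0.3721.
Pro-rata amounts: Redwood Greenway 1,118,160.08; Thornfield Terminal 1,535,612.68; East Bridge 956,157.80; Riverside Interchange 2,139,009.43.
At nearest $5: Redwood Greenway $1,118,160; Thornfield Terminal $1,535,615; East Bridge $956,160; Riverside Interchange $2,139,010. Sum = $5,748,945.
Difference $5,748,940 − $5,748,945 = −$5 applied to largest allocation (Riverside Interchange): Riverside Interchange becomes $2,139,005.

Redwood Greenway: $1,118,160 · Thornfield Terminal: $1,535,615 · East Bridge: $956,160 · Riverside Interchange: $2,139,005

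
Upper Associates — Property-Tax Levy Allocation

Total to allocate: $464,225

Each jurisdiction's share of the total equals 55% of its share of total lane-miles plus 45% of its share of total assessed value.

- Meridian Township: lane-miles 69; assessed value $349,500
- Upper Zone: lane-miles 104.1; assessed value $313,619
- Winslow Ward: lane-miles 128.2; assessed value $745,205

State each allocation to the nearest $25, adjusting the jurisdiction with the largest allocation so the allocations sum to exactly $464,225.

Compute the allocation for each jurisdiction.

Lane-miles total 301.3; assessed value total 1,408,324.
Combined weights (55% lane-miles + 45% assessed value): Meridian Township 0.2376; Upper Zone 0.2902; Winslow Ward 0.4721.
Proportional shares: Meridian Township 110,313.55; Upper Zone 134,735.20; Winslow Ward 219,176.25.
Rounded to nearest $25: Meridian Township $110,325; Upper Zone $134,725; Winslow Ward $219,175. Sum = $464,225.
Rounded total matches; no reconciliation needed.

Meridian Township: $110,325 · Upper Zone: $134,725 · Winslow Ward: $219,175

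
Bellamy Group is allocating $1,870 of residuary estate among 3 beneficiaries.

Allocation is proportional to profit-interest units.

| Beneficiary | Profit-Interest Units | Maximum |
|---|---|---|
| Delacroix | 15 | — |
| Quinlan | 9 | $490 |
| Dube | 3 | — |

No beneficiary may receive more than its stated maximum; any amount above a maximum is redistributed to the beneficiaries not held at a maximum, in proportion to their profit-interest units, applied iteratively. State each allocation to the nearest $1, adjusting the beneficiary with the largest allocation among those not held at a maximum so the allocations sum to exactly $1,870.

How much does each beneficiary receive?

Delacroix: $1,150 · Quinlan: $490 · Dube: $230

Profit-interest units total: 27.
Unconstrained shares: Delacroix 1,038.89; Quinlan 623.33; Dube 207.78.
Cap binds for Quinlan ($490); remaining pool $1,380 reallocated over remaining profit-interest units 18.
Remaining shares: Delacroix 1,150.00 → $1,150; Dube 230.00 → $230.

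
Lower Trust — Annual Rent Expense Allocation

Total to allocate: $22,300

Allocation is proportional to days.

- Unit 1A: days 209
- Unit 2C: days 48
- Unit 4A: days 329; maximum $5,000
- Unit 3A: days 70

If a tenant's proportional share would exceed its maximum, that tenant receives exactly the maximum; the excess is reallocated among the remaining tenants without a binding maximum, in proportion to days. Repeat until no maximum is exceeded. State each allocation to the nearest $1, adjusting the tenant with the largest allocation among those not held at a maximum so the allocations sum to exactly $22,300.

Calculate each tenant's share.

Combined days = 656.
Pro-rata shares before constraints: Unit 1A 7,104.73; Unit 2C 1,631.71; Unit 4A 11,183.99; Unit 3A 2,379.57.
Held at cap: Unit 4A ($5,000); residual $17,300 reallocated over remaining days 327.
Redistributed shares: Unit 1A 11,057.19 → $11,057; Unit 2C 2,539.45 → $2,539; Unit 3A 3,703.36 → $3,703.
Rounding difference +$1 applied to Unit 1A → $11,058.

Unit 1A: $11,058; Unit 2C: $2,539; Unit 4A: $5,000; Unit 3A: $3,703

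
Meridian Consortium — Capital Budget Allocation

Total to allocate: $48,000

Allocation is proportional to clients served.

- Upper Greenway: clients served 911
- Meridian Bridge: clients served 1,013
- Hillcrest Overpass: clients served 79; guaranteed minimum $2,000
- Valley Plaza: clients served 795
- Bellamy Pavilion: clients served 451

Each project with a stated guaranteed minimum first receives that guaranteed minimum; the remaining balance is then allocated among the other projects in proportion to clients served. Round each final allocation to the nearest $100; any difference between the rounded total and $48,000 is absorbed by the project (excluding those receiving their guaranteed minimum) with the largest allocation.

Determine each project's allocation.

Upper Greenway: $13,200 | Meridian Bridge: $14,800 | Hillcrest Overpass: $2,000 | Valley Plaza: $11,500 | Bellamy Pavilion: $6,500

Fund the minimums — Hillcrest Overpass $2,000. Residual $46,000.
Residual split over remaining clients served 3,170: Upper Greenway 13,219.56 → $13,200; Meridian Bridge 14,699.68 → $14,700; Valley Plaza 11,536.28 → $11,500; Bellamy Pavilion 6,544.48 → $6,500.
Rounding difference +$100 applied to Meridian Bridge → $14,800.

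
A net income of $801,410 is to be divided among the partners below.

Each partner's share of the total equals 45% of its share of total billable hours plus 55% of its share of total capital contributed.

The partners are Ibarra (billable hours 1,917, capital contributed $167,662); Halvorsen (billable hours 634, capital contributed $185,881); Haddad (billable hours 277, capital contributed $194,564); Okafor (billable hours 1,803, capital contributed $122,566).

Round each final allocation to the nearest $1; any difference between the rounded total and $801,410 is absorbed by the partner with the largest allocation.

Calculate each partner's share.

Billable hours total 4,631; capital contributed total 670,673.
Blended shares (45% billable hours + 55% capital contributed): Ibarra 0.3238; Halvorsen 0.2140; Haddad 0.1865; Okafor 0.2757.
Proportional shares: Ibarra 259,474.23; Halvorsen 171,535.66; Haddad 149,441.23; Okafor 220,958.88.
At nearest $1: Ibarra $259,474; Halvorsen $171,536; Haddad $149,441; Okafor $220,959. Sum = $801,410.
Sum already equals the total — no adjustment.

Ibarra: $259,474 | Halvorsen: $171,536 | Haddad: $149,441 | Okafor: $220,959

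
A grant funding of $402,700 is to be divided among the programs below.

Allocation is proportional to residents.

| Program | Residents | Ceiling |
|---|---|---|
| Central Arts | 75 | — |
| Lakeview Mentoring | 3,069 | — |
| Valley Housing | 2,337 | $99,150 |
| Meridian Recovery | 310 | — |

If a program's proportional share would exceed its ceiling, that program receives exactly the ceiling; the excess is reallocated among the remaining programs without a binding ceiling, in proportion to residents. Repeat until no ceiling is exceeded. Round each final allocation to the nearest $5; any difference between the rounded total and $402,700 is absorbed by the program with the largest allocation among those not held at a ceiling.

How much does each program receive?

Combined residents = 5,791.
Unconstrained shares: Central Arts 5,215.42; Lakeview Mentoring 213,415.01; Valley Housing 162,512.502; Meridian Recovery 21,557.07.
Held at cap: Valley Housing ($99,150); balance $303,550 reallocated over remaining residents 3,454.
Shares after redistribution: Central Arts 6,591.27 → $6,590; Lakeview Mentoring 269,714.81 → $269,715; Meridian Recovery 27,243.92 → $27,245.

Central Arts: $6,590 · Lakeview Mentoring: $269,715 · Valley Housing: $99,150 · Meridian Recovery: $27,245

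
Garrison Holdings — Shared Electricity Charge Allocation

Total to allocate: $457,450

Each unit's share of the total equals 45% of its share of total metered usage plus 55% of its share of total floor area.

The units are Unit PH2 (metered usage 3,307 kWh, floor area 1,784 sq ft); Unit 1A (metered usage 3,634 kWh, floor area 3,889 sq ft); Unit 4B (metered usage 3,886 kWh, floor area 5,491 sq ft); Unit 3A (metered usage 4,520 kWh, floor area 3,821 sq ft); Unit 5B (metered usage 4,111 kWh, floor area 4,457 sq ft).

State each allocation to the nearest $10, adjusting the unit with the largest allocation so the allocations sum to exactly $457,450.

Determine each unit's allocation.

Unit PH2: $58,070; Unit 1A: $88,770; Unit 4B: $112,170; Unit 3A: $97,270; Unit 5B: $101,170

Totals — metered usage 19,458, floor area 19,442.
Blended shares (45% metered usage + 55% floor area): Unit PH2 0.1269; Unit 1A 0.1941; Unit 4B 0.2452; Unit 3A 0.2126; Unit 5B 0.2212.
Raw shares: Unit PH2 58,072.44; Unit 1A 88,772.53; Unit 4B 112,169.89; Unit 3A 97,265.83; Unit 5B 101,169.31.
At nearest $10: Unit PH2 $58,070; Unit 1A $88,770; Unit 4B $112,170; Unit 3A $97,270; Unit 5B $101,170. Sum = $457,450.
No rounding difference to absorb.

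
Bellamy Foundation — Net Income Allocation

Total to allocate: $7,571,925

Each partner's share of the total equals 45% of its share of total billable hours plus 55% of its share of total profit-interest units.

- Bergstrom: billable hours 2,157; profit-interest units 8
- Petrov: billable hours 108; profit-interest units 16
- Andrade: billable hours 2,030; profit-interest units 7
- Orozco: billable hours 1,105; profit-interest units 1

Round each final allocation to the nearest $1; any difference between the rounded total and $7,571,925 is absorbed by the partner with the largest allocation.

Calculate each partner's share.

Totals — billable hours 5,400, profit-interest units 32.
Blended shares (45% billable hours + 55% profit-interest units): Bergstrom 0.3172; Petrov 0.2840; Andrade 0.2895; Orozco 0.1093.
Proportional shares: Bergstrom 2,402,193.21; Petrov 2,150,426.70; Andrade 2,191,914.54; Orozco 827,390.55.
At nearest $1: Bergstrom $2,402,193; Petrov $2,150,427; Andrade $2,191,915; Orozco $827,391. Sum = $7,571,926.
Difference $7,571,925 − $7,571,926 = −$1 applied to largest allocation (Bergstrom): Bergstrom becomes $2,402,192.

Bergstrom: $2,402,192 · Petrov: $2,150,427 · Andrade: $2,191,915 · Orozco: $827,391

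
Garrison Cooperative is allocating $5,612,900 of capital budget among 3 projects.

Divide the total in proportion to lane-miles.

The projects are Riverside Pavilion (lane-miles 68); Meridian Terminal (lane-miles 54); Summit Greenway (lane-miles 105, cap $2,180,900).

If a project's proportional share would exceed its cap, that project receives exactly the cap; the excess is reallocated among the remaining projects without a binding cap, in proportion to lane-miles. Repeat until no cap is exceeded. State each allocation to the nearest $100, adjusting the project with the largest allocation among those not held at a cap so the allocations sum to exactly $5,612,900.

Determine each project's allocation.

Riverside Pavilion: $1,912,900 | Meridian Terminal: $1,519,100 | Summit Greenway: $2,180,900

Sum of lane-miles: 227.
Pro-rata shares before constraints: Riverside Pavilion 1,681,397.36; Meridian Terminal 1,335,227.31; Summit Greenway 2,596,275.33.
Capped: Summit Greenway ($2,180,900); residual $3,432,000 reallocated over remaining lane-miles 122.
Shares after redistribution: Riverside Pavilion 1,912,918.03 → $1,912,900; Meridian Terminal 1,519,081.97 → $1,519,100.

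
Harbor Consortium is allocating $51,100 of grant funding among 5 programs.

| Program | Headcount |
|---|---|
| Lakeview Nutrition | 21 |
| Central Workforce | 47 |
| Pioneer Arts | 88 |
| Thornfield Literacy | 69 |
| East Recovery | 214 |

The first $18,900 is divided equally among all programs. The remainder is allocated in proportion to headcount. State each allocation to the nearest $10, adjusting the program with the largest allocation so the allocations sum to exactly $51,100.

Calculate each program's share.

Lakeview Nutrition: $5,320 · Central Workforce: $7,230 · Pioneer Arts: $10,230 · Thornfield Literacy: $8,840 · East Recovery: $19,480

First tranche $18,900 split equally: $3,780 each.
Remainder $32,200 by headcount (total 439): Lakeview Nutrition 1,540.32 → $1,540; Central Workforce 3,447.38 → $3,450; Pioneer Arts 6,454.67 → $6,450; Thornfield Literacy 5,061.05 → $5,060; East Recovery 15,696.58 → $15,700.
Totals: Lakeview Nutrition $3,780 + $1,540 = $5,320; Central Workforce $3,780 + $3,450 = $7,230; Pioneer Arts $3,780 + $6,450 = $10,230; Thornfield Literacy $3,780 + $5,060 = $8,840; East Recovery $3,780 + $15,700 = $19,480.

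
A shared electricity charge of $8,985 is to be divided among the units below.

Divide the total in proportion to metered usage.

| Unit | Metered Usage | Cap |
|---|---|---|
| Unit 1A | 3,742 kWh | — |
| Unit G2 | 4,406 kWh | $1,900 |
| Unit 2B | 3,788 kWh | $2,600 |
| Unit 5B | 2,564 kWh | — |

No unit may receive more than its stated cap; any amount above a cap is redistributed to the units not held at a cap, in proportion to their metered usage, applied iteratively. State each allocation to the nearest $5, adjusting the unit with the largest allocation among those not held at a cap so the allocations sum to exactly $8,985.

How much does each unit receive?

Metered usage total: 14,500.
Proportional shares (ignoring caps): Unit 1A 2,318.75; Unit G2 2,730.20; Unit 2B 2,347.25; Unit 5B 1,588.80.
Cap binds for Unit G2 ($1,900); balance $7,085 reallocated over remaining metered usage 10,094.
Cap binds for Unit 2B ($2,600); balance $4,485 reallocated over remaining metered usage 6,306.
Shares after redistribution: Unit 1A 2,661.41 → $2,660; Unit 5B 1,823.59 → $1,825.

Unit 1A: $2,660 · Unit G2: $1,900 · Unit 2B: $2,600 · Unit 5B: $1,825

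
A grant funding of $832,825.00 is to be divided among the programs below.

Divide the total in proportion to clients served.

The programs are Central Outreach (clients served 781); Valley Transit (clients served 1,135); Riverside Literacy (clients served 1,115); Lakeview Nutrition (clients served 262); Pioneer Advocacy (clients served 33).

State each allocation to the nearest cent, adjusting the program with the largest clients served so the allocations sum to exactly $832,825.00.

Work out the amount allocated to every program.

Total clients served = 781 + 1,135 + 1,115 + 262 + 33 = 3,326.
Unrounded shares: Central Outreach 195,561.1320; Valley Transit 284,202.1572; Riverside Literacy 279,194.1897; Lakeview Nutrition 65,604.3746; Pioneer Advocacy 8,263.1464.
Rounded to nearest cent: Central Outreach $195,561.13; Valley Transit $284,202.16; Riverside Literacy $279,194.19; Lakeview Nutrition $65,604.37; Pioneer Advocacy $8,263.15. Sum = $832,825.00.
Sum already equals the total — no adjustment.

Central Outreach: $195,561.13 · Valley Transit: $284,202.16 · Riverside Literacy: $279,194.19 · Lakeview Nutrition: $65,604.37 · Pioneer Advocacy: $8,263.15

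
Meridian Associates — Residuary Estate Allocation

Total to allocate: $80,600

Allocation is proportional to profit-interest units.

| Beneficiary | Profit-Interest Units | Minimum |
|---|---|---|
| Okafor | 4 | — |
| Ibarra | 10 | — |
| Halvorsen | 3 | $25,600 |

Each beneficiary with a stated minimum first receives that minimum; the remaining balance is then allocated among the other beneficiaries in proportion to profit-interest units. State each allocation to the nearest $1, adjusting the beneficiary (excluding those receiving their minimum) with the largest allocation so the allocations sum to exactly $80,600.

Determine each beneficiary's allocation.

Okafor: $15,714 · Ibarra: $39,286 · Halvorsen: $25,600

Minimums first: Halvorsen $25,600. Residual $55,000.
Residual split over remaining profit-interest units 14: Okafor 15,714.29 → $15,714; Ibarra 39,285.71 → $39,286.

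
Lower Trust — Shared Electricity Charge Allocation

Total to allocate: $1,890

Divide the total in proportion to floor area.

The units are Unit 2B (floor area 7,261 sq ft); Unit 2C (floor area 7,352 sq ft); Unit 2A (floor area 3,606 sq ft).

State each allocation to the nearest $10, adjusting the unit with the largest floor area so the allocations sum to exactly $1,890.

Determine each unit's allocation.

Unit 2B: $750 | Unit 2C: $770 | Unit 2A: $370

Sum of floor area: 7,261 + 7,352 + 3,606 = 18,219.
Unrounded shares: Unit 2B 753.24; Unit 2C 762.68; Unit 2A 374.08.
At nearest $10: Unit 2B $750; Unit 2C $760; Unit 2A $370. Sum = $1,880.
Difference $1,890 − $1,880 = +$10 applied to largest floor area (Unit 2C): Unit 2C becomes $770.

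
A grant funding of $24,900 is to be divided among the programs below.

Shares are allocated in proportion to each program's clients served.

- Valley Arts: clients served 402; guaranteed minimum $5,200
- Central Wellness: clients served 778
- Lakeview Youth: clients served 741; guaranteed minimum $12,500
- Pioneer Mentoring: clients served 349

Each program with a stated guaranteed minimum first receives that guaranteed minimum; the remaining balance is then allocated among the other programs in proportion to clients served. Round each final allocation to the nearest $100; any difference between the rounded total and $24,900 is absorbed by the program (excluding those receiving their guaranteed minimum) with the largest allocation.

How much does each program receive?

Fund the minimums — Valley Arts $5,200; Lakeview Youth $12,500. Remaining pool $7,200.
Remaining pool split over remaining clients served 1,127: Central Wellness 4,970.36 → $5,000; Pioneer Mentoring 2,229.64 → $2,200.

Valley Arts: $5,200 | Central Wellness: $5,000 | Lakeview Youth: $12,500 | Pioneer Mentoring: $2,200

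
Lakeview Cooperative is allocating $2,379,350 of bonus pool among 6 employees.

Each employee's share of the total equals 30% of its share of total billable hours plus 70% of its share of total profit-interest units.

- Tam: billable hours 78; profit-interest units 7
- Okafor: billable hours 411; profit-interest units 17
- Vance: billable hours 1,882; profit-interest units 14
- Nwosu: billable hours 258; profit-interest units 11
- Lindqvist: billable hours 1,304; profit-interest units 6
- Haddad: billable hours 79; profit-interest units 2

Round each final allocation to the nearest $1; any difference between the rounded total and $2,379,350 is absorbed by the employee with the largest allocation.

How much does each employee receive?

Tam: $218,418 | Okafor: $569,866 | Vance: $743,921 | Nwosu: $367,324 | Lindqvist: $407,325 | Haddad: $72,496

Billable hours total 4,012; profit-interest units total 57.
Composite weights (30% billable hours + 70% profit-interest units): Tam 0.0918; Okafor 0.2395; Vance 0.3127; Nwosu 0.1544; Lindqvist 0.1712; Haddad 0.0305.
Raw shares: Tam 218,418.18; Okafor 569,865.58; Vance 743,921.96; Nwosu 367,323.68; Lindqvist 407,324.94; Haddad 72,495.66.
At nearest $1: Tam $218,418; Okafor $569,866; Vance $743,922; Nwosu $367,324; Lindqvist $407,325; Haddad $72,496. Sum = $2,379,351.
Difference $2,379,350 − $2,379,351 = −$1 applied to largest allocation (Vance): Vance becomes $743,921.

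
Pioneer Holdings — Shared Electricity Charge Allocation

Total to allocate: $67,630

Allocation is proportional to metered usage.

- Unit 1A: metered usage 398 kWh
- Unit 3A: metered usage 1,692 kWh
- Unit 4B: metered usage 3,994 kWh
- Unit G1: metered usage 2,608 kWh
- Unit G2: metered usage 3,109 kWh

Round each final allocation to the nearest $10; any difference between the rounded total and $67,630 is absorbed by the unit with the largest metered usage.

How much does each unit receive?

Total metered usage = 11,801.
Pro-rata amounts: Unit 1A 398/11,801 × $67,630 = 2,280.89; Unit 3A 1,692/11,801 × $67,630 = 9,696.63; Unit 4B 3,994/11,801 × $67,630 = 22,889.10; Unit G1 2,608/11,801 × $67,630 = 14,946.11; Unit G2 3,109/11,801 × $67,630 = 17,817.28.
Rounded to nearest $10: Unit 1A $2,280; Unit 3A $9,700; Unit 4B $22,890; Unit G1 $14,950; Unit G2 $17,820. Sum = $67,640.
Difference $67,630 − $67,640 = −$10 applied to largest metered usage (Unit 4B): Unit 4B becomes $22,880.

Unit 1A: $2,280 | Unit 3A: $9,700 | Unit 4B: $22,880 | Unit G1: $14,950 | Unit G2: $17,820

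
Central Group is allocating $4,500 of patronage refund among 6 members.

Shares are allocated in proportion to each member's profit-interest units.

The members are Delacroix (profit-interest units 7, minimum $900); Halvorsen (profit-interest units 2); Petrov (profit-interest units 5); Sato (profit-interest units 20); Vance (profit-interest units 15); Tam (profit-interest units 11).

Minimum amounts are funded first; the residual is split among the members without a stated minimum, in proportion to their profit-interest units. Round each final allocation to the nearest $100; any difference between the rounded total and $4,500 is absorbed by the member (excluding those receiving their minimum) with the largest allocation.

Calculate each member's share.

Minimums first: Delacroix $900. Balance $3,600.
Balance split over remaining profit-interest units 53: Halvorsen 135.85 → $100; Petrov 339.62 → $300; Sato 1,358.49 → $1,400; Vance 1,018.87 → $1,000; Tam 747.17 → $700.
Rounding difference +$100 applied to Sato → $1,500.

Delacroix: $900 | Halvorsen: $100 | Petrov: $300 | Sato: $1,500 | Vance: $1,000 | Tam: $700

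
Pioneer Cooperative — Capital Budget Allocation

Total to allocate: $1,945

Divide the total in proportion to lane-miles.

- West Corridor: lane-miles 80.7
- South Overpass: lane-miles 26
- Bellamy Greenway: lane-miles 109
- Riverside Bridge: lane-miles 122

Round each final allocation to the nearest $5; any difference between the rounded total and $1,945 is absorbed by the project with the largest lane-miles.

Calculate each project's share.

West Corridor: $465 | South Overpass: $150 | Bellamy Greenway: $630 | Riverside Bridge: $700

Combined lane-miles = 337.7.
Unrounded shares: West Corridor 80.7/337.7 × $1,945 = 464.80; South Overpass 26/337.7 × $1,945 = 149.75; Bellamy Greenway 109/337.7 × $1,945 = 627.79; Riverside Bridge 122/337.7 × $1,945 = 702.67.
Rounded to nearest $5: West Corridor $465; South Overpass $150; Bellamy Greenway $630; Riverside Bridge $705. Sum = $1,950.
Difference $1,945 − $1,950 = −$5 applied to largest lane-miles (Riverside Bridge): Riverside Bridge becomes $700.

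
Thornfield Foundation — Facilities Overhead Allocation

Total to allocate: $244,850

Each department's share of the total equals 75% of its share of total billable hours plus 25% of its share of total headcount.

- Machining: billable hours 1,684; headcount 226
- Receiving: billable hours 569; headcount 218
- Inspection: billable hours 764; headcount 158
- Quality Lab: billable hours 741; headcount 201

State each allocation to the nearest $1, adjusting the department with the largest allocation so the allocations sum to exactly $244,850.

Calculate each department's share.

Totals — billable hours 3,758, headcount 803.
Composite weights (75% billable hours + 25% headcount): Machining 0.4064; Receiving 0.1814; Inspection 0.2017; Quality Lab 0.2105.
Raw shares: Machining 99,517.85; Receiving 44,422.70; Inspection 49,377.74; Quality Lab 51,531.71.
After rounding ($1): Machining $99,518; Receiving $44,423; Inspection $49,378; Quality Lab $51,532. Sum = $244,851.
Difference $244,850 − $244,851 = −$1 applied to largest allocation (Machining): Machining becomes $99,517.

Machining: $99,517; Receiving: $44,423; Inspection: $49,378; Quality Lab: $51,532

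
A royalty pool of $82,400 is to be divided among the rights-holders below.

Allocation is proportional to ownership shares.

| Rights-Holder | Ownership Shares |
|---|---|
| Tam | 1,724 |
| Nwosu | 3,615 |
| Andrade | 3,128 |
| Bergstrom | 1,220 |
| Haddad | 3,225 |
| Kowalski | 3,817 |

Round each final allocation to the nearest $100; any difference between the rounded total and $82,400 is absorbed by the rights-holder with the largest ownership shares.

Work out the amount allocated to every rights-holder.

Tam: $8,500; Nwosu: $17,800; Andrade: $15,400; Bergstrom: $6,000; Haddad: $15,900; Kowalski: $18,800

Combined ownership shares = 1,724 + 3,615 + 3,128 + 1,220 + 3,225 + 3,817 = 16,729.
Unrounded shares: Tam 8,491.70; Nwosu 17,805.97; Andrade 15,407.21; Bergstrom 6,009.21; Haddad 15,884.99; Kowalski 18,800.93.
Rounded to nearest $100: Tam $8,500; Nwosu $17,800; Andrade $15,400; Bergstrom $6,000; Haddad $15,900; Kowalski $18,800. Sum = $82,400.
Rounded total matches; no reconciliation needed.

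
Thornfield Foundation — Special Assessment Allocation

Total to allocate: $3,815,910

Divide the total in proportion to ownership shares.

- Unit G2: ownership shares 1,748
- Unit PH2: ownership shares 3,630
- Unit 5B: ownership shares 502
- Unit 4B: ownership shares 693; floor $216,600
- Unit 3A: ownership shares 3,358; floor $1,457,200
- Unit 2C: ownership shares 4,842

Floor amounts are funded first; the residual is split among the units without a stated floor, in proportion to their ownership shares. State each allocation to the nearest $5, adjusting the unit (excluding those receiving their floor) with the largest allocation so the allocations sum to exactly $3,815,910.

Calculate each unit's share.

Unit G2: $349,225; Unit PH2: $725,225; Unit 5B: $100,295; Unit 4B: $216,600; Unit 3A: $1,457,200; Unit 2C: $967,365

Fund the minimums — Unit 4B $216,600; Unit 3A $1,457,200. Balance $2,142,110.
Balance split over remaining ownership shares 10,722: Unit G2 349,226.66 → $349,225; Unit PH2 725,224.71 → $725,225; Unit 5B 100,292.78 → $100,295; Unit 2C 967,365.85 → $967,365.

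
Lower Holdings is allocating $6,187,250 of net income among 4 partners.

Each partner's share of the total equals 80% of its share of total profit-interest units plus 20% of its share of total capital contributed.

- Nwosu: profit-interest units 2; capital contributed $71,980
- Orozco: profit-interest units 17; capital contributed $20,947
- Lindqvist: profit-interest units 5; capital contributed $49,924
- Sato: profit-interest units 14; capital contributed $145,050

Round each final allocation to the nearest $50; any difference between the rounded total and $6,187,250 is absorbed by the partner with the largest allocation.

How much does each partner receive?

Nwosu: $569,900; Orozco: $2,304,400; Lindqvist: $865,850; Sato: $2,447,100

Totals — profit-interest units 38, capital contributed 287,901.
Blended shares (80% profit-interest units + 20% capital contributed): Nwosu 0.0921; Orozco 0.3724; Lindqvist 0.1399; Sato 0.3955.
Raw shares: Nwosu 569,898.71; Orozco 2,304,418.16; Lindqvist 865,871.76; Sato 2,447,061.37.
After rounding ($50): Nwosu $569,900; Orozco $2,304,400; Lindqvist $865,850; Sato $2,447,050. Sum = $6,187,200.
Difference $6,187,250 − $6,187,200 = +$50 applied to largest allocation (Sato): Sato becomes $2,447,100.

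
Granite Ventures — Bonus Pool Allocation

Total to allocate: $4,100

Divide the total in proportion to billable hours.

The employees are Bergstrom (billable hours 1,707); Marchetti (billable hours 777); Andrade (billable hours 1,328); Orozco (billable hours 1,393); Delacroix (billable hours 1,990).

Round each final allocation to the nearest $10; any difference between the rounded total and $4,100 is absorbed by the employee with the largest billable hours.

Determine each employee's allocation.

Bergstrom: $970 | Marchetti: $440 | Andrade: $760 | Orozco: $790 | Delacroix: $1,140

Billable hours total: 1,707 + 777 + 1,328 + 1,393 + 1,990 = 7,195.
Pro-rata amounts: Bergstrom 972.72; Marchetti 442.77; Andrade 756.75; Orozco 793.79; Delacroix 1,133.98.
Rounded to nearest $10: Bergstrom $970; Marchetti $440; Andrade $760; Orozco $790; Delacroix $1,130. Sum = $4,090.
Difference $4,100 − $4,090 = +$10 applied to largest billable hours (Delacroix): Delacroix becomes $1,140.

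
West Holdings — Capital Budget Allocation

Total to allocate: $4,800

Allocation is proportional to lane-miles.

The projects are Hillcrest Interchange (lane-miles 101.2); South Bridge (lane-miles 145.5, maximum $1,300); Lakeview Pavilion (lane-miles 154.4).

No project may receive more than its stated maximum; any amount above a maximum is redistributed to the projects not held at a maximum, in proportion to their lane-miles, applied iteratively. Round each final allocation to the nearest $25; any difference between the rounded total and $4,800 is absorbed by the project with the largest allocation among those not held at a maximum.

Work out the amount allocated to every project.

Hillcrest Interchange: $1,375; South Bridge: $1,300; Lakeview Pavilion: $2,125

Sum of lane-miles: 401.1.
Pro-rata shares before constraints: Hillcrest Interchange 1,211.07; South Bridge 1,741.21; Lakeview Pavilion 1,847.72.
Held at cap: South Bridge ($1,300); remaining pool $3,500 reallocated over remaining lane-miles 255.6.
Redistributed shares: Hillcrest Interchange 1,385.76 → $1,375; Lakeview Pavilion 2,114.24 → $2,125.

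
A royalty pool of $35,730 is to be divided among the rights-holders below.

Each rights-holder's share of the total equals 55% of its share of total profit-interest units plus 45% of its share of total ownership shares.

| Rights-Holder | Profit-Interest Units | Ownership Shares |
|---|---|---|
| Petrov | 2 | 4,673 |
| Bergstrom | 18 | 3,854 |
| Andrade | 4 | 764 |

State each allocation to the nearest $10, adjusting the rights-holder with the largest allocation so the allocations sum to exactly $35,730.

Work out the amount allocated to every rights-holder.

Petrov: $9,720 · Bergstrom: $21,410 · Andrade: $4,600

Totals — profit-interest units 24, ownership shares 9,291.
Composite weights (55% profit-interest units + 45% ownership shares): Petrov 0.2722; Bergstrom 0.5992; Andrade 0.1287.
Proportional shares: Petrov 9,724.47; Bergstrom 21,408.15; Andrade 4,597.39.
After rounding ($10): Petrov $9,720; Bergstrom $21,410; Andrade $4,600. Sum = $35,730.
Rounded total matches; no reconciliation needed.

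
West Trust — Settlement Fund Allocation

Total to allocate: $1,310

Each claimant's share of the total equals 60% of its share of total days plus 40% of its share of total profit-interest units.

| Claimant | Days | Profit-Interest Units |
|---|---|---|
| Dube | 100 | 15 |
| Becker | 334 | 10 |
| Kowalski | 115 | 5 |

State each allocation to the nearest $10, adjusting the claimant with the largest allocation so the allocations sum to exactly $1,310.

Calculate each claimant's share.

Totals — days 549, profit-interest units 30.
Combined weights (60% days + 40% profit-interest units): Dube 0.3093; Becker 0.4984; Kowalski 0.1923.
Proportional shares: Dube 405.17; Becker 652.85; Kowalski 251.98.
After rounding ($10): Dube $410; Becker $650; Kowalski $250. Sum = $1,310.
No rounding difference to absorb.

Dube: $410; Becker: $650; Kowalski: $250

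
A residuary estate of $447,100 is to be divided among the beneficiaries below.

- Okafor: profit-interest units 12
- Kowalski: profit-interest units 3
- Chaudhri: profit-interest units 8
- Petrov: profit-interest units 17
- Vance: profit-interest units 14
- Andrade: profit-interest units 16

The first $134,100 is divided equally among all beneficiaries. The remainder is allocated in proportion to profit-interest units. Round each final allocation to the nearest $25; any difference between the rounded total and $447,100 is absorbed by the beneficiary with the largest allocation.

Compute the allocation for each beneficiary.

Okafor: $76,000 · Kowalski: $35,775 · Chaudhri: $58,125 · Petrov: $98,350 · Vance: $84,950 · Andrade: $93,900

$134,100 shared equally gives $22,350 per beneficiary.
Remainder $313,000 by profit-interest units (total 70): Okafor 53,657.14 → $53,650; Kowalski 13,414.29 → $13,425; Chaudhri 35,771.43 → $35,775; Petrov 76,014.29 → $76,025; Vance 62,600.00 → $62,600; Andrade 71,542.86 → $71,550.
Rounding difference −$25 on remainder applied to Petrov.
Totals: Okafor $22,350 + $53,650 = $76,000; Kowalski $22,350 + $13,425 = $35,775; Chaudhri $22,350 + $35,775 = $58,125; Petrov $22,350 + $76,000 = $98,350; Vance $22,350 + $62,600 = $84,950; Andrade $22,350 + $71,550 = $93,900.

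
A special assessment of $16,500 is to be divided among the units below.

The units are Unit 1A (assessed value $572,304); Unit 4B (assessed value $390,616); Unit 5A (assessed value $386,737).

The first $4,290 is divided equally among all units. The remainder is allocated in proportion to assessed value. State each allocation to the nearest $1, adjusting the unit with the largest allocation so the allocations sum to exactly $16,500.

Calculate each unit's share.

First tranche $4,290 split equally: $1,430 each.
Remainder $12,210 by assessed value (total 1,349,657): Unit 1A 5,177.49 → $5,177; Unit 4B 3,533.80 → $3,534; Unit 5A 3,498.71 → $3,499.
Totals: Unit 1A $1,430 + $5,177 = $6,607; Unit 4B $1,430 + $3,534 = $4,964; Unit 5A $1,430 + $3,499 = $4,929.

Unit 1A: $6,607 · Unit 4B: $4,964 · Unit 5A: $4,929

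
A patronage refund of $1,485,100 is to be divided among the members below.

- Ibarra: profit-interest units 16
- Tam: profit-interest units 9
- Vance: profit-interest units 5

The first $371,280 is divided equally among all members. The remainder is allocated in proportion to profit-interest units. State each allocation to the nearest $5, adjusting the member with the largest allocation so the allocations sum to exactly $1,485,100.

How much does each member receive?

Equal tier: $371,280 ÷ 3 = $123,760 apiece.
Remainder $1,113,820 by profit-interest units (total 30): Ibarra 594,037.33 → $594,035; Tam 334,146.00 → $334,145; Vance 185,636.67 → $185,635.
Rounding difference +$5 on remainder applied to Ibarra.
Totals: Ibarra $123,760 + $594,040 = $717,800; Tam $123,760 + $334,145 = $457,905; Vance $123,760 + $185,635 = $309,395.

Ibarra: $717,800; Tam: $457,905; Vance: $309,395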